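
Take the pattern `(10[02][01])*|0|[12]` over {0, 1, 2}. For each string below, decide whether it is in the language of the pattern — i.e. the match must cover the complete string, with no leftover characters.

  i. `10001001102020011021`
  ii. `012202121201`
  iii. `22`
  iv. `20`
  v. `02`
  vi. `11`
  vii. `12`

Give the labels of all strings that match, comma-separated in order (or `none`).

none

i → no match
ii. `012202121201` → no match
iii. `22` → no match
iv. `20` → no match
v. `02` → no match
vi. `11` → no match
vii. `12` → no match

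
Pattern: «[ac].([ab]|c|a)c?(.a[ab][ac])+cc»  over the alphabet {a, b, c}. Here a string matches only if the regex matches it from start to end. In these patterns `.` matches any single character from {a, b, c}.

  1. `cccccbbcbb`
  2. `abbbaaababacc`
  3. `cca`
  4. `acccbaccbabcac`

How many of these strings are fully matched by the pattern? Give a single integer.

1

1 → no match — must end with `cc`
2 → match
3 → no match — must end with `cc`
4 → no match — must end with `cc`
Total matched: 1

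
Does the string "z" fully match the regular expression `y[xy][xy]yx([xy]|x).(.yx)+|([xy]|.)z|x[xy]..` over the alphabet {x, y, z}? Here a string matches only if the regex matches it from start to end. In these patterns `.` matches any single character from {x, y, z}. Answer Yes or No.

No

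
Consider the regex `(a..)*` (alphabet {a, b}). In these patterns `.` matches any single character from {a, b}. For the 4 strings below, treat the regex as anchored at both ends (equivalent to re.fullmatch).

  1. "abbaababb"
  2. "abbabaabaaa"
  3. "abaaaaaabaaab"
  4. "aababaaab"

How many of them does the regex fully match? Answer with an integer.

2

1 → match
2 → no match
3 → no match
4 → match
Total matched: 2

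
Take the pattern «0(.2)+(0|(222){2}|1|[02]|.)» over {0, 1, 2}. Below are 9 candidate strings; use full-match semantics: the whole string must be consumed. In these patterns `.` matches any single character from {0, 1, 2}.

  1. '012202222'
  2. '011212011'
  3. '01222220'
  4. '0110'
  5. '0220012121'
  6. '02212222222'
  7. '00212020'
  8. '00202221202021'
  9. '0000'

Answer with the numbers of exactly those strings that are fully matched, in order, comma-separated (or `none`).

3, 6, 7, 8

1. '012202222' → no match
2. '011212011' → no match
3. '01222220' → match
4. '0110' → no match
5. '0220012121' → no match
6. '02212222222' → match
7. '00212020' → match
8 → match
9. '0000' → no match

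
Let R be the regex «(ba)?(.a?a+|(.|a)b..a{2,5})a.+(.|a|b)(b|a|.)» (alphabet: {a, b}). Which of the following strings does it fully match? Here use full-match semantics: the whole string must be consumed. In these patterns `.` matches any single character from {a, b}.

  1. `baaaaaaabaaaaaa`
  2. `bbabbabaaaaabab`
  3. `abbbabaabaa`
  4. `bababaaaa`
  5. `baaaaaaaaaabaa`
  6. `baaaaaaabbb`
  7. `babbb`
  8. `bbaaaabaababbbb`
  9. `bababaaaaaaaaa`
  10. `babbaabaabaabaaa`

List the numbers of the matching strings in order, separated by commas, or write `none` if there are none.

1, 5, 6

1 → match
2 → no match
3 → no match
4 → no match
5 → match
6 → match
7 → no match
8 → no match
9 → no match
10 → no match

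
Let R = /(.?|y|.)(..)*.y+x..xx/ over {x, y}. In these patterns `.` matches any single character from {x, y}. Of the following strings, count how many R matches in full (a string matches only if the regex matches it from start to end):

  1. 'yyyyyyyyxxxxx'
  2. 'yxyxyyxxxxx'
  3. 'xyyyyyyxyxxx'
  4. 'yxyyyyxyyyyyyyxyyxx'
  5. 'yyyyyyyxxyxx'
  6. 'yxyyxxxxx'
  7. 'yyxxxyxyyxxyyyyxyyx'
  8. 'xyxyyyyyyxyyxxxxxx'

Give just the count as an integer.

1 → match
2. 'yxyxyyxxxxx' → match
3. 'xyyyyyyxyxxx' → match
4 → match
5. 'yyyyyyyxxyxx' → match
6. 'yxyyxxxxx' → match
7 → no match — must end with 'xx'
8 → no match
Total matched: 6

6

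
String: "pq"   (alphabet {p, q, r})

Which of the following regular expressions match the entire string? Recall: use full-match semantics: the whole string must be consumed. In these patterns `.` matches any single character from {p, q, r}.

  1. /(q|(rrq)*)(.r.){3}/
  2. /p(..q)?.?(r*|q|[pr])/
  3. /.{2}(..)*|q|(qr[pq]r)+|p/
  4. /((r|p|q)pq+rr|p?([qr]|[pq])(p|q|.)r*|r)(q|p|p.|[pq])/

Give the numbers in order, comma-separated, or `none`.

1 → no match
2 → match
3 → match
4 → no match

2, 3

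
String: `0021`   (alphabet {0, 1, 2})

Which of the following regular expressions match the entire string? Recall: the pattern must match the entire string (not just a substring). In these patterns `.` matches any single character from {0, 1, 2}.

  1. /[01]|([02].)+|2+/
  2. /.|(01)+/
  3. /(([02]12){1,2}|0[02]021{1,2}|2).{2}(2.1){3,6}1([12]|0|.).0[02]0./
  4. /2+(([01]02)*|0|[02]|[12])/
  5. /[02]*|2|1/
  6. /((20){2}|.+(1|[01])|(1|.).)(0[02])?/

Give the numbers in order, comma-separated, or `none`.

1 → match
2 → no match
3 → no match
4 → no match — must start with `2`
5 → no match
6 → match

1, 6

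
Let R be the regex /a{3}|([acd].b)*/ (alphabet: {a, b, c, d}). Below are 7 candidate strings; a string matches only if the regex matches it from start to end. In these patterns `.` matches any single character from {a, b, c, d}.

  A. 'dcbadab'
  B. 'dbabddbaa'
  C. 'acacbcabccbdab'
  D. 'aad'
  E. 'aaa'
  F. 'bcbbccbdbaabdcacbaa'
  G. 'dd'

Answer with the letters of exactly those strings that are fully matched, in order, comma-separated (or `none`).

E

A → no match
B → no match
C → no match
D → no match
E → match
F → no match
G → no match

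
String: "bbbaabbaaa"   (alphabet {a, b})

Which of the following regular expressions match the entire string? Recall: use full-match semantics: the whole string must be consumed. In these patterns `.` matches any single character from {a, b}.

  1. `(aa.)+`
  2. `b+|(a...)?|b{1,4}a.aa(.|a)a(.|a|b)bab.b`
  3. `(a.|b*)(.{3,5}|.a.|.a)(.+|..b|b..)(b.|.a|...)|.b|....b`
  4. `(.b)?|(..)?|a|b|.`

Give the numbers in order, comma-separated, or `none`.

3

1 → no match — must start with "aa"
2 → no match
3 → match
4 → no match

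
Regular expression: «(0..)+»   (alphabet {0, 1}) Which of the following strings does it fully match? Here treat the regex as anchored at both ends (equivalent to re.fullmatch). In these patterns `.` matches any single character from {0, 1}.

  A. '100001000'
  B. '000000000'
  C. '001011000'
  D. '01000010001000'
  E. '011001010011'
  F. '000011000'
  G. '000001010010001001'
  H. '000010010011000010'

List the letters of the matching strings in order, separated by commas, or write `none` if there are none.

A → no match — must start with '0'
B → match
C → match
D → no match
E → match
F → match
G → match
H → match

B, C, E, F, G, H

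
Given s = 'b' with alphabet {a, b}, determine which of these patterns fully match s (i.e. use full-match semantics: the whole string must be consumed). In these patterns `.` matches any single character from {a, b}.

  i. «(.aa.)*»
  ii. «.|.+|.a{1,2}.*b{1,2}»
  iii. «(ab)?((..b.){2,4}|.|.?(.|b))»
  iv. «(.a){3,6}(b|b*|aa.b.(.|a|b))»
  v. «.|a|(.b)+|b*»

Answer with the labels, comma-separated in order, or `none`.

ii, iii, v

i → no match
ii → match
iii → match
iv → no match
v → match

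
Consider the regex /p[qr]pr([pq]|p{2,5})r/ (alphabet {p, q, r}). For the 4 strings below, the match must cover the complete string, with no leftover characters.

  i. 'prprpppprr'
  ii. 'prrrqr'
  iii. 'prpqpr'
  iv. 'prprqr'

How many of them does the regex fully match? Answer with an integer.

1

i → no match
ii → no match
iii → no match
iv → match
Total matched: 1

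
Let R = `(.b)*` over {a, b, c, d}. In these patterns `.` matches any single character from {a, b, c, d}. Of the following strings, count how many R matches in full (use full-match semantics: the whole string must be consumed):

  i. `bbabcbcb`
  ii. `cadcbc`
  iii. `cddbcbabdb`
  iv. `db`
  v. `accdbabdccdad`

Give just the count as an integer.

i → match
ii → no match
iii → no match
iv → match
v → no match
Total matched: 2

2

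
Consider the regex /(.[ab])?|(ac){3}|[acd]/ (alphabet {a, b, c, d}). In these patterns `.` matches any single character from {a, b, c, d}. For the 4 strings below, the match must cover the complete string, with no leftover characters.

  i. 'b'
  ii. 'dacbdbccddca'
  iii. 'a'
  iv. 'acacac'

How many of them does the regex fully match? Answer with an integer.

i → no match
ii → no match
iii → match
iv → match
Total matched: 2

2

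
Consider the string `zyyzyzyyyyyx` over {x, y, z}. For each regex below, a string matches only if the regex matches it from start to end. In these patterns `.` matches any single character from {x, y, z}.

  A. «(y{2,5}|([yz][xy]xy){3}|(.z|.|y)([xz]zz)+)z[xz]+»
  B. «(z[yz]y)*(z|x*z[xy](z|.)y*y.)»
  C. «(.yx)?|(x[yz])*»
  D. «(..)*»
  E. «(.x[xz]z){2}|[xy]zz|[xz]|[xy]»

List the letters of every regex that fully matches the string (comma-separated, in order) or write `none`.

B, D

A → no match
B → match
C → no match
D → match
E → no match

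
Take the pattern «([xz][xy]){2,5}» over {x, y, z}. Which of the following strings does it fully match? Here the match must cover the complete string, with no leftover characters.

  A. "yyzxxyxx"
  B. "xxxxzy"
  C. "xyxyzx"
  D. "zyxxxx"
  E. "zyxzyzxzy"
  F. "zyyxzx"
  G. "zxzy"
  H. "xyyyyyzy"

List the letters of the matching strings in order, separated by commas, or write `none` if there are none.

A → no match
B → match
C → match
D → match
E → no match
F → no match
G → match
H → no match

B, C, D, G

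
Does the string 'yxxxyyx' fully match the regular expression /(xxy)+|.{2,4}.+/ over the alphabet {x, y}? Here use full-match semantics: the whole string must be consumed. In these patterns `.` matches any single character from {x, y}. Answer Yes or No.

Yes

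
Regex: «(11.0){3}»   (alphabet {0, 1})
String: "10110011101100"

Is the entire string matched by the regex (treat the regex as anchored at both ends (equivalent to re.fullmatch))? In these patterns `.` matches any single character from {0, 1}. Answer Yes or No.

Every match must start with "11", but "10110011101100" does not.

No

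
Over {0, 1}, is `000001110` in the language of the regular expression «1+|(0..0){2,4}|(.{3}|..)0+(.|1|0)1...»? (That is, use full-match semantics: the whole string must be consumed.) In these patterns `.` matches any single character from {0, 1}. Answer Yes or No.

Yes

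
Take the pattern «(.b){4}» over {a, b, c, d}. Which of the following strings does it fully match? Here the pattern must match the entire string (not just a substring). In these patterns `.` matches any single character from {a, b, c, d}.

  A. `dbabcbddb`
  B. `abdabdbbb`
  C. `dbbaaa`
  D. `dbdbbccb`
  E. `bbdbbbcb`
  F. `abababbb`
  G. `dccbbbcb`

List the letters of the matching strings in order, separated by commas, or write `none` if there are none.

A → no match
B → no match
C → no match — must end with `b`
D → no match
E → match
F → match
G → no match

E, F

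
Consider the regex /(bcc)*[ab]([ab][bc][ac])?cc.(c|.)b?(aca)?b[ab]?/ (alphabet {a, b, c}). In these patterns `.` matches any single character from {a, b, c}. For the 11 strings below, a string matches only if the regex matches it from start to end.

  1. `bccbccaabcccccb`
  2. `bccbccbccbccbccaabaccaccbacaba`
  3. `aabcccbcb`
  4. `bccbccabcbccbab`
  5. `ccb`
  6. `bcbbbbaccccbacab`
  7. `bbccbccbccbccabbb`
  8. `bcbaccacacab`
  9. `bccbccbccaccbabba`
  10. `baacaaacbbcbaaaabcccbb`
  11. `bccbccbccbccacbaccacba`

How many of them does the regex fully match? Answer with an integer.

1 → match
2 → no match
3. `aabcccbcb` → match
4 → no match
5. `ccb` → no match
6 → no match
7 → no match
8. `bcbaccacacab` → no match
9 → match
10 → no match
11 → no match
Total matched: 3

3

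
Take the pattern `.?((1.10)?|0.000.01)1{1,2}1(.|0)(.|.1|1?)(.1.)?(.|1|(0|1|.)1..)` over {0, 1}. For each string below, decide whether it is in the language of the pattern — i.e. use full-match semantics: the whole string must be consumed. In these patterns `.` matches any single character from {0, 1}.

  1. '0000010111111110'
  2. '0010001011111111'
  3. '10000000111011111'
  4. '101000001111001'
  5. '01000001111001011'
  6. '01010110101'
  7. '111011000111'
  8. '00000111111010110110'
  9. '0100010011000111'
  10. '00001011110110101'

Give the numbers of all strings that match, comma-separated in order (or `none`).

1, 2, 3, 4, 7

1 → match
2 → match
3 → match
4 → match
5 → no match
6. '01010110101' → no match
7. '111011000111' → match
8 → no match
9 → no match
10 → no match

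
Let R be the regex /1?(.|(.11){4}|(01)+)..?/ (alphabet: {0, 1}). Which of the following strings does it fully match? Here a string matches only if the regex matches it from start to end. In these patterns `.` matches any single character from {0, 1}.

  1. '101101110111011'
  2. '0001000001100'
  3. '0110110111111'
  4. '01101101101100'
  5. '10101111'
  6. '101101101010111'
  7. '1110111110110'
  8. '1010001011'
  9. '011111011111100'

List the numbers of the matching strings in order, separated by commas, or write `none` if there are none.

1 → no match
2 → no match
3 → match
4 → match
5 → no match
6 → no match
7 → match
8 → no match
9 → no match

3, 4, 7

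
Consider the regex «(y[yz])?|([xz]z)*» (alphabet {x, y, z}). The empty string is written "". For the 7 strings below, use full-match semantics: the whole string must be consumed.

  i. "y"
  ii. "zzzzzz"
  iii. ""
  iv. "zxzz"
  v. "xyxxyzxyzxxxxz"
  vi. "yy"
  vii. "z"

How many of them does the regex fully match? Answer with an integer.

i → no match
ii → match
iii → match
iv → no match
v → no match
vi → match
vii → no match
Total matched: 3

3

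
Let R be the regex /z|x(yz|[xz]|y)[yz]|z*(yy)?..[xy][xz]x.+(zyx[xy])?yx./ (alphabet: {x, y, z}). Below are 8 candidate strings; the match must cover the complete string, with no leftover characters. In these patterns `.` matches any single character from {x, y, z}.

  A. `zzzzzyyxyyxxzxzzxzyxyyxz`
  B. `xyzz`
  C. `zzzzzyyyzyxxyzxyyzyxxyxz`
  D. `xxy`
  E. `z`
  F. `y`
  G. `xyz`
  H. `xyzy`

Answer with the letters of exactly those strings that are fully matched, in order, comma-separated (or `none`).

A → match
B → match
C → match
D → match
E → match
F → no match
G → match
H → match

A, B, C, D, E, G, H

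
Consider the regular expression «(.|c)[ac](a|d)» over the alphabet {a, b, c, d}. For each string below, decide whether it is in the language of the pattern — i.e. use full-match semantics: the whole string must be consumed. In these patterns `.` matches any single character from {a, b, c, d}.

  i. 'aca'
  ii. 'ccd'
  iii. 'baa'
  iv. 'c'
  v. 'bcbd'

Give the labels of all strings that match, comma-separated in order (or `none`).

i → match
ii → match
iii → match
iv → no match
v → no match

i, ii, iii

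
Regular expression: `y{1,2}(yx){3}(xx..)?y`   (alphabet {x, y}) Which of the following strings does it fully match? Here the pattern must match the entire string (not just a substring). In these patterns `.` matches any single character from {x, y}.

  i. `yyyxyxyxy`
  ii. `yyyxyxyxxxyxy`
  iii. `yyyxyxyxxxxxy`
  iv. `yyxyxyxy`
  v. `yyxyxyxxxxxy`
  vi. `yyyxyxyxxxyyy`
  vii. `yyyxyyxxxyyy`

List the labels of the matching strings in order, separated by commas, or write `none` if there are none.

i, ii, iii, iv, v, vi

i → match
ii → match
iii → match
iv → match
v → match
vi → match
vii → no match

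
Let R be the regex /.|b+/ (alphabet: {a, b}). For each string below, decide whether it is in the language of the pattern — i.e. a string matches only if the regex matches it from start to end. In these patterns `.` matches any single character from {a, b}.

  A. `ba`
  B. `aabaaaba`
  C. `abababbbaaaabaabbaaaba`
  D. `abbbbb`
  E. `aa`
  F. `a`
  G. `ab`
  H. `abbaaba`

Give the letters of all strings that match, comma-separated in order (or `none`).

F

A → no match
B → no match
C → no match
D → no match
E → no match
F → match
G → no match
H → no match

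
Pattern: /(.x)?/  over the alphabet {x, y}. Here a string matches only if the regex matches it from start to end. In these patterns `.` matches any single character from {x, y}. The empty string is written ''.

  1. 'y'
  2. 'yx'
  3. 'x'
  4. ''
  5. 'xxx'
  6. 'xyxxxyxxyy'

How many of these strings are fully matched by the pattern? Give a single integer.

2

1. 'y' → no match
2. 'yx' → match
3. 'x' → no match
4. '' → match
5. 'xxx' → no match
6. 'xyxxxyxxyy' → no match
Total matched: 2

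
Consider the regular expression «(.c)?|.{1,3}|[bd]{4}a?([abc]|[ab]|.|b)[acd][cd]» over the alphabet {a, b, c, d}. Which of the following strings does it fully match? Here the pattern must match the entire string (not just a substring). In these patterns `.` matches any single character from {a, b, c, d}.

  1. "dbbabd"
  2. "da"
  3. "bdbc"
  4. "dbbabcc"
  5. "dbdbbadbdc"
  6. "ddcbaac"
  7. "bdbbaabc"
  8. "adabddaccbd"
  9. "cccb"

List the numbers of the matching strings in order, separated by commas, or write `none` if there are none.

1 → no match
2 → match
3 → no match
4 → no match
5 → no match
6 → no match
7 → no match
8 → no match
9 → no match

2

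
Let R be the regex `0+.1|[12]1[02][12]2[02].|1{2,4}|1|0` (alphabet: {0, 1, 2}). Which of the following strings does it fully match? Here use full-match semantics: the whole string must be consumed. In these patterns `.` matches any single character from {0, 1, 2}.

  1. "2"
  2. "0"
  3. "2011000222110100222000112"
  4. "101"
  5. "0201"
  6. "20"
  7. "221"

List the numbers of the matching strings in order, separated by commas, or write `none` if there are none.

2

1 → no match
2 → match
3 → no match
4 → no match
5 → no match
6 → no match
7 → no match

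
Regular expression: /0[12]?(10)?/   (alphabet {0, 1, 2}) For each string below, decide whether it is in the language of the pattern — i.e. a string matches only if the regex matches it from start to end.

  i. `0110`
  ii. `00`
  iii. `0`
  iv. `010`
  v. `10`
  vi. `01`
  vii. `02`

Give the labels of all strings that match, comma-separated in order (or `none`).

i, iii, iv, vi, vii

i. `0110` → match
ii. `00` → no match
iii. `0` → match
iv. `010` → match
v. `10` → no match — must start with `0`
vi. `01` → match
vii. `02` → match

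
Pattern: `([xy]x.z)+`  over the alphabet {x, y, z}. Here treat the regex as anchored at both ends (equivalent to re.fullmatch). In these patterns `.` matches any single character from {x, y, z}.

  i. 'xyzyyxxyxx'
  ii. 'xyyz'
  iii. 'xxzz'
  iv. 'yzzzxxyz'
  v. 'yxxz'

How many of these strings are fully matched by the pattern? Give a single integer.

i → no match — must end with 'z'
ii → no match
iii → match
iv → no match
v → match
Total matched: 2

2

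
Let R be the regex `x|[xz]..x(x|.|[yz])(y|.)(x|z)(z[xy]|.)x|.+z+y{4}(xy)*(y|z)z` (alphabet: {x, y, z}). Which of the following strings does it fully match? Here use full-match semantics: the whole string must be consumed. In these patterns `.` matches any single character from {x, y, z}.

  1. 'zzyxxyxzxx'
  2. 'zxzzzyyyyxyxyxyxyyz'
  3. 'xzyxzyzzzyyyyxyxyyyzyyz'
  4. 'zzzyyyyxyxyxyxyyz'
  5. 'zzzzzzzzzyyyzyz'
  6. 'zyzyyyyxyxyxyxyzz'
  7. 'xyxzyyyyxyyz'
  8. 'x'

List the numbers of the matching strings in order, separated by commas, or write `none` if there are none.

1 → match
2 → match
3 → no match
4 → match
5 → no match
6 → match
7 → match
8 → match

1, 2, 4, 6, 7, 8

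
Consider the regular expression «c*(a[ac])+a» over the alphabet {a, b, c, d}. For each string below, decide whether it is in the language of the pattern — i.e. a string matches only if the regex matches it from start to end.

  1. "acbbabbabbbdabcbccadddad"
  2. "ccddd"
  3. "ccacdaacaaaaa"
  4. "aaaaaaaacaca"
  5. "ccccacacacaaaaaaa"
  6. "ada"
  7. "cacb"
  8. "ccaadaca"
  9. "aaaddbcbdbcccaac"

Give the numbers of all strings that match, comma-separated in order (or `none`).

5

1 → no match — must end with "a"
2 → no match — must end with "a"
3 → no match
4 → no match
5 → match
6 → no match
7 → no match — must end with "a"
8 → no match
9 → no match — must end with "a"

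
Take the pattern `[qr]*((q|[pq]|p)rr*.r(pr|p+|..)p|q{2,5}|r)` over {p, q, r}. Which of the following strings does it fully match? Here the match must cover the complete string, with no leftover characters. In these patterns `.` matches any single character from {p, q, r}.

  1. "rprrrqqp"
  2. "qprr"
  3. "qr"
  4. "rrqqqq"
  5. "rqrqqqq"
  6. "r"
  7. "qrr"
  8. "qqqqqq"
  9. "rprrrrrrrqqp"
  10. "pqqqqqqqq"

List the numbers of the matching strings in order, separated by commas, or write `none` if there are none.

1, 3, 4, 5, 6, 7, 8, 9

1. "rprrrqqp" → match
2. "qprr" → no match
3. "qr" → match
4. "rrqqqq" → match
5. "rqrqqqq" → match
6. "r" → match
7. "qrr" → match
8. "qqqqqq" → match
9. "rprrrrrrrqqp" → match
10. "pqqqqqqqq" → no match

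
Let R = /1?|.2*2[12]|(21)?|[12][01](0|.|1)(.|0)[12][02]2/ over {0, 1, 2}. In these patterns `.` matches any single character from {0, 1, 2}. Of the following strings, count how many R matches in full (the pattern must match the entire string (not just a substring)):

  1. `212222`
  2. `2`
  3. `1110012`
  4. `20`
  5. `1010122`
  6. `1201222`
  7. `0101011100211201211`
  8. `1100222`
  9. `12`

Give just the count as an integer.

1 → no match
2 → no match
3 → no match
4 → no match
5 → match
6 → no match
7 → no match
8 → match
9 → no match
Total matched: 2

2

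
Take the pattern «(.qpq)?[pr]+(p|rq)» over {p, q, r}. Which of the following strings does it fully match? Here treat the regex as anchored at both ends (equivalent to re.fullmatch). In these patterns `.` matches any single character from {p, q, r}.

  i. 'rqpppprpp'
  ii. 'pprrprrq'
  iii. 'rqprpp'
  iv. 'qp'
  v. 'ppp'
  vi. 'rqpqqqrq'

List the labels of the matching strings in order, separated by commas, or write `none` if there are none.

i → no match
ii → match
iii → no match
iv → no match
v → match
vi → no match

ii, v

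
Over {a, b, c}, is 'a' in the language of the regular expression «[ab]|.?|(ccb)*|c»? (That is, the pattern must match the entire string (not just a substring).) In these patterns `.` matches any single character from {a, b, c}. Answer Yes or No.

Yes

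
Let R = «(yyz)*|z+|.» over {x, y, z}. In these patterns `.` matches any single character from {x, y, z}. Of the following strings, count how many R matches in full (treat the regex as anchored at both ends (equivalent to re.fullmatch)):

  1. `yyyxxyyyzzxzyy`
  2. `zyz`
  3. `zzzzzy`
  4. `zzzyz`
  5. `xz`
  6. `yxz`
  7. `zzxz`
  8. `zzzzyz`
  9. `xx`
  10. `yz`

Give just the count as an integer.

1 → no match
2 → no match
3 → no match
4 → no match
5 → no match
6 → no match
7 → no match
8 → no match
9 → no match
10 → no match
Total matched: 0

0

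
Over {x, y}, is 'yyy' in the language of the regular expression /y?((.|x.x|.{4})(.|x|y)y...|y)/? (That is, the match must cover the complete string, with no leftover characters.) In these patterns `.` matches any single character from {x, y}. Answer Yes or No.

No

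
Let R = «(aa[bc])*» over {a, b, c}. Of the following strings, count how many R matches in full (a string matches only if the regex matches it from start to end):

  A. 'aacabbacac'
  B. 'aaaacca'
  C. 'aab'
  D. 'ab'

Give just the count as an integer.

A → no match
B → no match
C → match
D → no match
Total matched: 1

1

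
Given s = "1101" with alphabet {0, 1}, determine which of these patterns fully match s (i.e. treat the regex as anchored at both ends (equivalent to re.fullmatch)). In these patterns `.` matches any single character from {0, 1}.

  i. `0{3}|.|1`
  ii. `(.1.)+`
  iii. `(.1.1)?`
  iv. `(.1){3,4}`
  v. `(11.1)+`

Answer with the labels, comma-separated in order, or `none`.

i → no match
ii → no match
iii → match
iv → no match
v → match

iii, v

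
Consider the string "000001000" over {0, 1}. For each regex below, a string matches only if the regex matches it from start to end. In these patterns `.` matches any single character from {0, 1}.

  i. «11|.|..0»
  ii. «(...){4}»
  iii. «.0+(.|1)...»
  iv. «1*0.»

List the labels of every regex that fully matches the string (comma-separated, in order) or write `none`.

iii

i → no match
ii → no match
iii → match
iv → no match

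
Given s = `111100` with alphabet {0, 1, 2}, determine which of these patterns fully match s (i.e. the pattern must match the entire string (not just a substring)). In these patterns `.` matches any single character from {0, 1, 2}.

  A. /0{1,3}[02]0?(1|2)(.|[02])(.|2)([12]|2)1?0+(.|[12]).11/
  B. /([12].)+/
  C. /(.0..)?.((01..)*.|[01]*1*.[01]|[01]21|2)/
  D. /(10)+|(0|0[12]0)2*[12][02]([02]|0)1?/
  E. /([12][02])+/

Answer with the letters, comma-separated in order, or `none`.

C

A → no match — must start with `0`
B → no match
C → match
D → no match
E → no match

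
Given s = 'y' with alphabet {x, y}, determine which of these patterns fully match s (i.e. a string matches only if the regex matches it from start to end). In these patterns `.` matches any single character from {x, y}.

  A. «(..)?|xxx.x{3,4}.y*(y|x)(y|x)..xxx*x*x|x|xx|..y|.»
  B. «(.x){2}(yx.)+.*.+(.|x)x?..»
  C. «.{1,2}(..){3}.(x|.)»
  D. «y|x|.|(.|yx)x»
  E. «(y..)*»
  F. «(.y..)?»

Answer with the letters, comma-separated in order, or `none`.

A → match
B → no match
C → no match
D → match
E → no match
F → no match

A, D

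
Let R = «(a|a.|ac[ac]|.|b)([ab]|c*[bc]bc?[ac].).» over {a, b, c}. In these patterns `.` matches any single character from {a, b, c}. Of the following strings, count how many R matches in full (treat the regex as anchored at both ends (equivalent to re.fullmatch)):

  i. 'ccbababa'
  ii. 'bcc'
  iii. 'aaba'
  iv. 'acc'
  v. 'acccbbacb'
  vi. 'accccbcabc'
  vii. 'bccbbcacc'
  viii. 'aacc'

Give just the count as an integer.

4

i → no match
ii → no match
iii → match
iv → no match
v → match
vi → match
vii → match
viii → no match
Total matched: 4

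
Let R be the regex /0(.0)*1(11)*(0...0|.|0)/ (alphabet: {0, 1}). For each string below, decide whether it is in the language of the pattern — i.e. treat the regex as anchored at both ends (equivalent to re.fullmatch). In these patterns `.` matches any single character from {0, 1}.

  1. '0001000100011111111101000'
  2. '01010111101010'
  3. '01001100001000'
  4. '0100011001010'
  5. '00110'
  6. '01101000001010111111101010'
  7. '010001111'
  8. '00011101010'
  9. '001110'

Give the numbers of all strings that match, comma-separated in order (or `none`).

1 → match
2 → no match
3 → no match
4 → no match
5. '00110' → no match
6 → no match
7. '010001111' → match
8. '00011101010' → match
9. '001110' → no match

1, 7, 8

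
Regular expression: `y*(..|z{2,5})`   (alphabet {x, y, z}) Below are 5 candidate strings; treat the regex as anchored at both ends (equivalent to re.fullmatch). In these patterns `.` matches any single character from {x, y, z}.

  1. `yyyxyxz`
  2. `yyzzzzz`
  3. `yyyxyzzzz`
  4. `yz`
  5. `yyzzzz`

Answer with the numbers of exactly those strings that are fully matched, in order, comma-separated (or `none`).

2, 4, 5

1 → no match
2 → match
3 → no match
4 → match
5 → match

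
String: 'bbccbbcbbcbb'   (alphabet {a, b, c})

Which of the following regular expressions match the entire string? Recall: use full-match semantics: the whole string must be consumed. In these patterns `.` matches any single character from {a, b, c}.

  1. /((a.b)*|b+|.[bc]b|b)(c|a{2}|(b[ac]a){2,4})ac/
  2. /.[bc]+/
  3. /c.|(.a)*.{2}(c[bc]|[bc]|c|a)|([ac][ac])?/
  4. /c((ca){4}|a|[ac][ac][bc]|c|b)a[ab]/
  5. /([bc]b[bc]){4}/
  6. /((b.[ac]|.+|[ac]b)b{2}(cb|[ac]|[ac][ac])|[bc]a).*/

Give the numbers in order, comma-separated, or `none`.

2, 5, 6

1 → no match — must end with 'ac'
2 → match
3 → no match
4 → no match — must start with 'c'
5 → match
6 → match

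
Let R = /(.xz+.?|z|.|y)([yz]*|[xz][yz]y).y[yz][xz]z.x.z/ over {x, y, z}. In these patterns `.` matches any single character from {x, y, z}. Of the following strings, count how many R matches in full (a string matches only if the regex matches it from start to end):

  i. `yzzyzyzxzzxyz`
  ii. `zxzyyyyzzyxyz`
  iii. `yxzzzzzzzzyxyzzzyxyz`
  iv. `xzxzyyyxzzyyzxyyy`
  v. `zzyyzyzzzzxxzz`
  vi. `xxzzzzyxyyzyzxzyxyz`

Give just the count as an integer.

i → match
ii → match
iii → match
iv → no match — must end with `z`
v → no match
vi → match
Total matched: 4

4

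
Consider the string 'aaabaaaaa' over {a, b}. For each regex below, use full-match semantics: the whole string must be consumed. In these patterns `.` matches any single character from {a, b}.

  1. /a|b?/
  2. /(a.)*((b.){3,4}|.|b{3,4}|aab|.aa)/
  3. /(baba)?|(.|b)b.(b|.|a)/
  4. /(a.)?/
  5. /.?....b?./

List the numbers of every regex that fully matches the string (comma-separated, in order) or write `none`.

2

1 → no match
2 → match
3 → no match
4 → no match
5 → no match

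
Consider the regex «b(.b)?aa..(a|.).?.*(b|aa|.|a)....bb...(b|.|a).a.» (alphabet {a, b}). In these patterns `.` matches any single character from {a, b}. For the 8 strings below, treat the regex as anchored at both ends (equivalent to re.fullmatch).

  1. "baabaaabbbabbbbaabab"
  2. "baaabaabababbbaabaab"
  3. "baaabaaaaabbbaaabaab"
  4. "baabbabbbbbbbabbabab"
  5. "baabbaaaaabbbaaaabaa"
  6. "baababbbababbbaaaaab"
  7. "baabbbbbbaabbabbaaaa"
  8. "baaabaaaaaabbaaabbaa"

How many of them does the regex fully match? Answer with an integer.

1 → match
2 → match
3 → match
4 → match
5 → match
6 → match
7 → match
8 → match
Total matched: 8

8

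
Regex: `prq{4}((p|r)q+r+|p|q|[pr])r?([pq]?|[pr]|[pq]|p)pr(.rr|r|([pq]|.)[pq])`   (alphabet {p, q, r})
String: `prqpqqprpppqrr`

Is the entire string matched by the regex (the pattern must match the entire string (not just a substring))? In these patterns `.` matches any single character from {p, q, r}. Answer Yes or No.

No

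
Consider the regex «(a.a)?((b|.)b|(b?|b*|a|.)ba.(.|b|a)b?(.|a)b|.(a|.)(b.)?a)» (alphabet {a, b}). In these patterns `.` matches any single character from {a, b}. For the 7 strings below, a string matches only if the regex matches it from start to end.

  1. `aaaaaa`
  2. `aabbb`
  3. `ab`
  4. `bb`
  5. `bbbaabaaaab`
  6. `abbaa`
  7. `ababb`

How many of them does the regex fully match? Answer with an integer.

1 → match
2 → no match
3 → match
4 → match
5 → no match
6 → match
7 → match
Total matched: 5

5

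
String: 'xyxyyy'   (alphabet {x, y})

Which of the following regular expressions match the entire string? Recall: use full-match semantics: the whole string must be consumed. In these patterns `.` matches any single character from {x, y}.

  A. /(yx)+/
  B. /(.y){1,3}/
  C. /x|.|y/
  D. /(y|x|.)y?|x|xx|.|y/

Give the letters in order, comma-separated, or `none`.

A → no match — must start with 'yx'
B → match
C → no match
D → no match

B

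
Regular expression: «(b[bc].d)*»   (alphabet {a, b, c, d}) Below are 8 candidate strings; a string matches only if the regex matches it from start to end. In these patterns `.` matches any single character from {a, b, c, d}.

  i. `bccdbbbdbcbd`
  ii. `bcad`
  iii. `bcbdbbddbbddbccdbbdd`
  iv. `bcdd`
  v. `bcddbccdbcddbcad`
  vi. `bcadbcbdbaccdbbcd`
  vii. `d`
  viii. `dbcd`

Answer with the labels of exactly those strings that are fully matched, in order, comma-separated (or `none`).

i, ii, iii, iv, v

i → match
ii → match
iii → match
iv → match
v → match
vi → no match
vii → no match
viii → no match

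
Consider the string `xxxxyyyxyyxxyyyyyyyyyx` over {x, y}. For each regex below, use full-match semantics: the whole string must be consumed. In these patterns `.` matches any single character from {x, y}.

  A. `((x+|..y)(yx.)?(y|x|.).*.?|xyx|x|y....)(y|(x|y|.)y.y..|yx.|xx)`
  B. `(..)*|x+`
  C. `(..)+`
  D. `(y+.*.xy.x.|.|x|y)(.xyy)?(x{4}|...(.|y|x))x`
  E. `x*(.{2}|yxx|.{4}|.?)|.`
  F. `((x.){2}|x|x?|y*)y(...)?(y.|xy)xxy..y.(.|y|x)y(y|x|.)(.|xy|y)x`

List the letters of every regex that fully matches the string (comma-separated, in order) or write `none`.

A → match
B → match
C → match
D → no match
E → no match
F → match

A, B, C, F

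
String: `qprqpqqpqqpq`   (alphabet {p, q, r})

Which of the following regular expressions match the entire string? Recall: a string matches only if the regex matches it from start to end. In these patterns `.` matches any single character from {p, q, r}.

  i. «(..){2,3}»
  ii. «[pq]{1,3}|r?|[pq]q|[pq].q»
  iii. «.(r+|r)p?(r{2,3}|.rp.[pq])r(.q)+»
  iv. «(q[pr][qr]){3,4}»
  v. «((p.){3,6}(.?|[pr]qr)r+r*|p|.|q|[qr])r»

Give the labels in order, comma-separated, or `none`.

iv

i → no match
ii → no match
iii → no match
iv → match
v → no match — must end with `r`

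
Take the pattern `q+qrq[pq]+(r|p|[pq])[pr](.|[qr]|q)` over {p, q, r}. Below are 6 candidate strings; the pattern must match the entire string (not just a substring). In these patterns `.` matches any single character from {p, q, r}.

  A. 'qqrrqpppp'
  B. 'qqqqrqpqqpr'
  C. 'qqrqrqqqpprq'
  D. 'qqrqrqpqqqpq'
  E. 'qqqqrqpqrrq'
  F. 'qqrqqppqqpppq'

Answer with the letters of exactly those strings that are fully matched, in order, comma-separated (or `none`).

A → no match
B → match
C → no match
D → no match
E → match
F → match

B, E, F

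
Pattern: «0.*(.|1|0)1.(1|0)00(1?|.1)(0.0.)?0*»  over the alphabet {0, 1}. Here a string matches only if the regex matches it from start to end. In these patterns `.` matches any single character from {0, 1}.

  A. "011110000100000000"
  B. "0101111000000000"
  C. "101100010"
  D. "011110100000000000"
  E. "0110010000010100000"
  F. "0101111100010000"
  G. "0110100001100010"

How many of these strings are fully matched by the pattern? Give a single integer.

A → match
B → match
C → no match — must start with "0"
D → match
E → match
F → match
G → match
Total matched: 6

6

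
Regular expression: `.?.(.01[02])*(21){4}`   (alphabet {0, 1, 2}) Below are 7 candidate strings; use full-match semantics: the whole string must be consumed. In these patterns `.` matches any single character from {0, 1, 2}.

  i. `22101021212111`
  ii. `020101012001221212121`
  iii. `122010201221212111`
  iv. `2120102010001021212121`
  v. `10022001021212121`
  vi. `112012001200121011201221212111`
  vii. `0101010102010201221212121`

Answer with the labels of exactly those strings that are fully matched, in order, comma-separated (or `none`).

ii, iv, vii

i → no match — must end with `21`
ii → match
iii → no match — must end with `21`
iv → match
v → no match
vi → no match — must end with `21`
vii → match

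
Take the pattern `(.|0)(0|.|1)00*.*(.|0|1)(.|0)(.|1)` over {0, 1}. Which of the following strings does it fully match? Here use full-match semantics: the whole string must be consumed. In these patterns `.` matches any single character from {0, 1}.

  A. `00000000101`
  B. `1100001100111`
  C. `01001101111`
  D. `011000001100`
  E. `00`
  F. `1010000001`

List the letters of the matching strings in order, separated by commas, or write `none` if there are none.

A, B, C

A → match
B → match
C → match
D → no match
E → no match
F → no match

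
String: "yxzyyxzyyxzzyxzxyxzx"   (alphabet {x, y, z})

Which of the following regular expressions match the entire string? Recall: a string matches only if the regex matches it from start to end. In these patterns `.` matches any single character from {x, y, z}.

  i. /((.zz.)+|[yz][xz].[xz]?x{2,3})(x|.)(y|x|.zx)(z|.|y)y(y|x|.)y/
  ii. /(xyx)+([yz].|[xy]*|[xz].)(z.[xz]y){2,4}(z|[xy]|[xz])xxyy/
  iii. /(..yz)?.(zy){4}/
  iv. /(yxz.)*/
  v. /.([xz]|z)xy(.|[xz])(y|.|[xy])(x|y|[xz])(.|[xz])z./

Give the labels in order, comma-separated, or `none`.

i → no match — must end with "y"
ii → no match — must start with "xyx"
iii → no match — must end with "zy"
iv → match
v → no match

iv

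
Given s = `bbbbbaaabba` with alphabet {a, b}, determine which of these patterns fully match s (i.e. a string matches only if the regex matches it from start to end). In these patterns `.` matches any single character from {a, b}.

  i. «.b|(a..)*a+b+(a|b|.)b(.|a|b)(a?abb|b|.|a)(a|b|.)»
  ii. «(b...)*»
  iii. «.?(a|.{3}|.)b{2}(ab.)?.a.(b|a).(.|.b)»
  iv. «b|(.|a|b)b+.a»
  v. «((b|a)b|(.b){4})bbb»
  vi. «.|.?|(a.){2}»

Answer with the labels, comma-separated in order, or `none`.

i → no match
ii → no match
iii → match
iv → no match
v → no match — must end with `bbbb`
vi → no match

iii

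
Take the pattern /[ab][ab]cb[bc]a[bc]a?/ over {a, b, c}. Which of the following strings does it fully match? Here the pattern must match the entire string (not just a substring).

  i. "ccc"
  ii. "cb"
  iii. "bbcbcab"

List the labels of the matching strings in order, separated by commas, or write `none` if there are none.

iii

i → no match
ii → no match
iii → match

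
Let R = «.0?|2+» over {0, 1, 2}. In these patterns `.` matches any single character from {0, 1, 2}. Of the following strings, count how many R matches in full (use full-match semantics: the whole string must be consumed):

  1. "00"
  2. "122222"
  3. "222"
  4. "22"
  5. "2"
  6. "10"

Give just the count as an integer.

5

1 → match
2 → no match
3 → match
4 → match
5 → match
6 → match
Total matched: 5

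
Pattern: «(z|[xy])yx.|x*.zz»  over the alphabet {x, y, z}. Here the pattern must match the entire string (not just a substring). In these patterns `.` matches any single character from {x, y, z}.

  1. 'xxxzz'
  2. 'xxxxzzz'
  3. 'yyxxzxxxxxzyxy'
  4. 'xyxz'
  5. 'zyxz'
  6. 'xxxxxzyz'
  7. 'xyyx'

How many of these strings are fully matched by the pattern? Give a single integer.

4

1 → match
2 → match
3 → no match
4 → match
5 → match
6 → no match
7 → no match
Total matched: 4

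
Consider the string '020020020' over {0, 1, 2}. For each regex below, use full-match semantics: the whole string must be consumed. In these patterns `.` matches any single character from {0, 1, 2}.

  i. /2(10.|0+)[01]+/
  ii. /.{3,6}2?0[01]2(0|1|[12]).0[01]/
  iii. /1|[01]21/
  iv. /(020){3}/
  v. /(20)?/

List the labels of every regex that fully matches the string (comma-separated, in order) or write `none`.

iv

i → no match — must start with '2'
ii → no match
iii → no match
iv → match
v → no match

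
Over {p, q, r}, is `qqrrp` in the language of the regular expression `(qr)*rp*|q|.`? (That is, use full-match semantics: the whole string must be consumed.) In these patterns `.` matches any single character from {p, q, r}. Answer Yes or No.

No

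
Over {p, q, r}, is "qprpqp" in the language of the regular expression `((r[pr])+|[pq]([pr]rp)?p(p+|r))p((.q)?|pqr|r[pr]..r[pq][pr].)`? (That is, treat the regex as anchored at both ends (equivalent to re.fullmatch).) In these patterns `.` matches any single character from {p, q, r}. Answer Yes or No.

No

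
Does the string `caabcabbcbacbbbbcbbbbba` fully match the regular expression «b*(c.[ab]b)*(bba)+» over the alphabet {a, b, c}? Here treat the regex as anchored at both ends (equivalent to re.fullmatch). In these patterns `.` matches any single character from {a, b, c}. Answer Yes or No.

No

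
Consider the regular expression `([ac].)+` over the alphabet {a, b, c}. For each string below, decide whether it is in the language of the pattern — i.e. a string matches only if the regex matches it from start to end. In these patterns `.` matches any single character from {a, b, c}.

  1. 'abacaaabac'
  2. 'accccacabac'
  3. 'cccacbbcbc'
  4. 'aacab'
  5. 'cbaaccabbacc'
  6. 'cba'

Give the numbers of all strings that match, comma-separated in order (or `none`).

1

1 → match
2 → no match
3 → no match
4 → no match
5 → no match
6 → no match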